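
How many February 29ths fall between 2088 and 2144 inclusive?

Years divisible by 4: 2088, 2092, …, 2144 — 15 in all.
Of these, 2100 is divisible by 100 but not 400, so not leap.
Leap years: 15 − 1 = 14.

14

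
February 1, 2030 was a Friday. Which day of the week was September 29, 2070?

Monday

Day-of-year of February 1, 2030: 32.
Day-of-year of September 29, 2070: 272.
2030 has 365 days, so 365 − 32 = 333 days remain in 2030.
Full years 2031–2069: 29 common + 10 leap = 29×365 + 10×366 = 14245 days.
Total: 333 + 14245 + 272 = 14850 days.
14850 mod 7 = 3, so 3 days after Friday is Monday.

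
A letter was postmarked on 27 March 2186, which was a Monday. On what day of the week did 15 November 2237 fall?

From March 27, 2186 to March 27, 2237: 51 years, of which 12 contain a Feb 29 — 39×365 + 12×366 = 18627 days.
(2200 is not a leap year (divisible by 100 but not 400).)
March 2237: 31 − 27 = 4 days remain.
Then April (30), May (31), June (30), July (31), August (31), September (30), October (31): 30 + 31 + 30 + 31 + 31 + 30 + 31 = 214 days.
November 1–15, 2237: 15 days.
Residual: 233 days.
Total: 18860 days.
18860 mod 7 = 2, so 2 days after Monday is Wednesday.

Wednesday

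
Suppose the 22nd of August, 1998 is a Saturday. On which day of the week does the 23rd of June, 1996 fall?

Sunday

Count forward from the earlier date (June 23, 1996) to the later (August 22, 1998):
June 1996: 30 − 23 = 7 days remain.
Then 25 full months totalling 761 days.
August 1–22, 1998: 22 days.
Total: 7 + 761 + 22 = 790 days.
790 mod 7 = 6, so 6 days before Saturday is Sunday.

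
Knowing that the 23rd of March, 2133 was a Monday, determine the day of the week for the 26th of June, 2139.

Friday

Day-of-year of March 23, 2133: 82.
Day-of-year of June 26, 2139: 177.
2133 has 365 days, so 365 − 82 = 283 days remain in 2133.
Full years: 2134: 365; 2135: 365; 2136: 366; 2137: 365; 2138: 365. Sum = 1826.
Total: 283 + 1826 + 177 = 2286 days.
2286 mod 7 = 4, so 4 days after Monday is Friday.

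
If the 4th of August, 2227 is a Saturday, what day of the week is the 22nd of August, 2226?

Count forward from the earlier date (August 22, 2226) to the later (August 4, 2227):
Day-of-year of August 22, 2226: 234.
Day-of-year of August 4, 2227: 216.
2226 has 365 days, so 365 − 234 = 131 days remain in 2226.
Total: 131 + 216 = 347 days.
347 mod 7 = 4, so 4 days before Saturday is Tuesday.

Tuesday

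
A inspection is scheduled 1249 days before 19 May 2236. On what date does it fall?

17 December 2232

Count 1249 days before May 19, 2236:
December 17, 2232 → December 17, 2233: 365 days.
December 17, 2233 → December 17, 2234: 365 days.
December 17, 2234 → December 17, 2235: 365 days.
December 2235: 31 − 17 = 14 days remain.
Then January (31), February 2236 (29), March (31), April (30): 31 + 29 + 31 + 30 = 121 days.
May 1–19, 2236: 19 days.
Residual: 154 days.
Total: 1249 days.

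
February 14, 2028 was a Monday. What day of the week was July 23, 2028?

Sunday

February 2028: 29 − 14 = 15 days remain (2028 is a leap year, so February has 29 days).
Then March (31), April (30), May (31), June (30): 31 + 30 + 31 + 30 = 122 days.
July 1–23, 2028: 23 days.
Total: 15 + 122 + 23 = 160 days.
160 mod 7 = 6, so 6 days after Monday is Sunday.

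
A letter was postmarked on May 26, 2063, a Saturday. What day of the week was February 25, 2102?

Saturday

Day-of-year of May 26, 2063: 146.
Day-of-year of February 25, 2102: 56.
2063 has 365 days, so 365 − 146 = 219 days remain in 2063.
Full years 2064–2101: 29 common + 9 leap = 29×365 + 9×366 = 13879 days.
Total: 219 + 13879 + 56 = 14154 days.
14154 is a multiple of 7, so February 25, 2102 falls on the same weekday: Saturday.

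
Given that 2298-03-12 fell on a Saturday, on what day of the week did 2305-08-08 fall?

Tuesday

Day-of-year of March 12, 2298: 71.
Day-of-year of August 8, 2305: 220.
2298 has 365 days, so 365 − 71 = 294 days remain in 2298.
Full years: 2299: 365; 2300: 365; 2301: 365; 2302: 365; 2303: 365; 2304: 366. Sum = 2191.
Total: 294 + 2191 + 220 = 2705 days.
2705 mod 7 = 3, so 3 days after Saturday is Tuesday.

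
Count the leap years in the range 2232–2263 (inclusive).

Years divisible by 4 in [2232, 2263]: 2232, 2236, 2240, 2244, 2248, 2252, 2256, 2260.
No century exceptions apply. Count: 8.

8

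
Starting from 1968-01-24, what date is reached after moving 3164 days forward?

1976-09-22

Count 3164 days after January 24, 1968:
Day-of-year of January 24, 1968: 24.
Day-of-year of September 22, 1976: 266.
1968 has 366 days, so 366 − 24 = 342 days remain in 1968.
Full years 1969–1975: 6 common + 1 leap = 6×365 + 1×366 = 2556 days.
Total: 342 + 2556 + 266 = 3164 days.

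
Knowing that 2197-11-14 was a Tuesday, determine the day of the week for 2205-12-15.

Day-of-year of November 14, 2197: 318.
Day-of-year of December 15, 2205: 349.
2197 has 365 days, so 365 − 318 = 47 days remain in 2197.
Full years 2198–2204: 6 common + 1 leap = 6×365 + 1×366 = 2556 days.
Total: 47 + 2556 + 349 = 2952 days.
2952 mod 7 = 5, so 5 days after Tuesday is Sunday.

Sunday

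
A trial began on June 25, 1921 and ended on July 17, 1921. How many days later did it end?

June 1921: 30 − 25 = 5 days remain.
July 1–17, 1921: 17 days.
Total: 5 + 17 = 22 days.

22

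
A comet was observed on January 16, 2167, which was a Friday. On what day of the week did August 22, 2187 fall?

Wednesday

Day-of-year of January 16, 2167: 16.
Day-of-year of August 22, 2187: 234.
2167 has 365 days, so 365 − 16 = 349 days remain in 2167.
Full years 2168–2186: 14 common + 5 leap = 14×365 + 5×366 = 6940 days.
Total: 349 + 6940 + 234 = 7523 days.
7523 mod 7 = 5, so 5 days after Friday is Wednesday.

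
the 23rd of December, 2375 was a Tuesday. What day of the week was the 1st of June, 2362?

Count forward from the earlier date (June 1, 2362) to the later (December 23, 2375):
Day-of-year of June 1, 2362: 152.
Day-of-year of December 23, 2375: 357.
2362 has 365 days, so 365 − 152 = 213 days remain in 2362.
Full years 2363–2374: 9 common + 3 leap = 9×365 + 3×366 = 4383 days.
Total: 213 + 4383 + 357 = 4953 days.
4953 mod 7 = 4, so 4 days before Tuesday is Friday.

Friday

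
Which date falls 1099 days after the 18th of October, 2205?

the 21st of October, 2208

Count 1099 days after October 18, 2205:
October 18, 2205 → October 18, 2206: 365 days.
October 18, 2206 → October 18, 2207: 365 days.
October 18, 2207 → October 18, 2208: 366 days (2208 is a leap year).
Within October 2208: 21 − 18 = 3 days.
Total: 1099 days.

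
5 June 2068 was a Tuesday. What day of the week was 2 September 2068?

Sunday

June 2068: 30 − 5 = 25 days remain.
Then July (31), August (31): 31 + 31 = 62 days.
September 1–2, 2068: 2 days.
Total: 25 + 62 + 2 = 89 days.
89 mod 7 = 5, so 5 days after Tuesday is Sunday.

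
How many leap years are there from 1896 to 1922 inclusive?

Years divisible by 4 in [1896, 1922]: 1896, 1900, 1904, 1908, 1912, 1916, 1920.
Of these, 1900 is divisible by 100 but not 400, so not leap.
Leap years: 7 − 1 = 6.

6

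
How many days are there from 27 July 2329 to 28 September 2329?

July 2329: 31 − 27 = 4 days remain.
Then August (31): 31 days.
September 1–28, 2329: 28 days.
Total: 4 + 31 + 28 = 63 days.

63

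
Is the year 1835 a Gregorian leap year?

No

1835 is not a leap year.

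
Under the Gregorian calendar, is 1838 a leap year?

1838 is not a leap year.

No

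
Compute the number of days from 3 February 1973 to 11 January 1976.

Day-of-year of February 3, 1973: 34.
Day-of-year of January 11, 1976: 11.
1973 has 365 days, so 365 − 34 = 331 days remain in 1973.
Full years: 1974: 365; 1975: 365. Sum = 730.
Total: 331 + 730 + 11 = 1072 days.

1072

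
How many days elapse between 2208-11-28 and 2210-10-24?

Day-of-year of November 28, 2208: 333.
Day-of-year of October 24, 2210: 297.
2208 has 366 days, so 366 − 333 = 33 days remain in 2208.
Full years: 2209: 365. Sum = 365.
Total: 33 + 365 + 297 = 695 days.

695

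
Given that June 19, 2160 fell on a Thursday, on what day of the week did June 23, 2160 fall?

Within June 2160: 23 − 19 = 4 days.
4 mod 7 = 4, so 4 days after Thursday is Monday.

Monday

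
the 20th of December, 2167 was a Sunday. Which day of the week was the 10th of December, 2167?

Thursday

Count forward from the earlier date (December 10, 2167) to the later (December 20, 2167):
Within December 2167: 20 − 10 = 10 days.
10 mod 7 = 3, so 3 days before Sunday is Thursday.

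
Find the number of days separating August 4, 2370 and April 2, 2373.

August 4, 2370 → August 4, 2371: 365 days.
August 4, 2371 → August 4, 2372: 366 days (2372 is a leap year).
August 2372: 31 − 4 = 27 days remain.
Then September (30), October (31), November (30), December (31), January (31), February 2373 (28), March (31): 30 + 31 + 30 + 31 + 31 + 28 + 31 = 212 days.
April 1–2, 2373: 2 days.
Residual: 241 days.
Total: 972 days.

972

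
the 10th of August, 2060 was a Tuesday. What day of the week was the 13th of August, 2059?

Count forward from the earlier date (August 13, 2059) to the later (August 10, 2060):
August 2059: 31 − 13 = 18 days remain.
Then 11 full months totalling 335 days.
August 1–10, 2060: 10 days.
Total: 18 + 335 + 10 = 363 days.
363 mod 7 = 6, so 6 days before Tuesday is Wednesday.

Wednesday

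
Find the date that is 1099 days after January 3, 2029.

January 7, 2032

Count 1099 days after January 3, 2029:
Day-of-year of January 3, 2029: 3.
Day-of-year of January 7, 2032: 7.
2029 has 365 days, so 365 − 3 = 362 days remain in 2029.
Full years: 2030: 365; 2031: 365. Sum = 730.
Total: 362 + 730 + 7 = 1099 days.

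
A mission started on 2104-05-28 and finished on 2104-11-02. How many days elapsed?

158

May 2104: 31 − 28 = 3 days remain.
Then June (30), July (31), August (31), September (30), October (31): 30 + 31 + 31 + 30 + 31 = 153 days.
November 1–2, 2104: 2 days.
Total: 3 + 153 + 2 = 158 days.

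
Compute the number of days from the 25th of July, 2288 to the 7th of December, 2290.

865

Day-of-year of July 25, 2288: 207.
Day-of-year of December 7, 2290: 341.
2288 has 366 days, so 366 − 207 = 159 days remain in 2288.
Full years: 2289: 365. Sum = 365.
Total: 159 + 365 + 341 = 865 days.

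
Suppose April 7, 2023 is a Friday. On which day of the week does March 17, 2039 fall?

From April 7, 2023 to April 7, 2038: 15 years, of which 4 contain a Feb 29 — 11×365 + 4×366 = 5479 days.
April 2038: 30 − 7 = 23 days remain.
Then 10 full months totalling 304 days.
March 1–17, 2039: 17 days.
Residual: 344 days.
Total: 5823 days.
5823 mod 7 = 6, so 6 days after Friday is Thursday.

Thursday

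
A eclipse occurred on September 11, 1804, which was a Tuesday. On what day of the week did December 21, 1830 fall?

Tuesday

Day-of-year of September 11, 1804: 255.
Day-of-year of December 21, 1830: 355.
1804 has 366 days, so 366 − 255 = 111 days remain in 1804.
Full years 1805–1829: 19 common + 6 leap = 19×365 + 6×366 = 9131 days.
Total: 111 + 9131 + 355 = 9597 days.
9597 is a multiple of 7, so December 21, 1830 falls on the same weekday: Tuesday.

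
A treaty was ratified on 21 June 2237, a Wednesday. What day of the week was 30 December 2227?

Sunday

Count forward from the earlier date (December 30, 2227) to the later (June 21, 2237):
Day-of-year of December 30, 2227: 364.
Day-of-year of June 21, 2237: 172.
2227 has 365 days, so 365 − 364 = 1 days remain in 2227.
Full years 2228–2236: 6 common + 3 leap = 6×365 + 3×366 = 3288 days.
Total: 1 + 3288 + 172 = 3461 days.
3461 mod 7 = 3, so 3 days before Wednesday is Sunday.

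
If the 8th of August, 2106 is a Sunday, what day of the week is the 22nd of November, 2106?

Monday

August 2106: 31 − 8 = 23 days remain.
Then September (30), October (31): 30 + 31 = 61 days.
November 1–22, 2106: 22 days.
Total: 23 + 61 + 22 = 106 days.
106 mod 7 = 1, so 1 day after Sunday is Monday.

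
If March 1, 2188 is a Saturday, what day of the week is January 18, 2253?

Tuesday

From March 1, 2188 to March 1, 2252: 64 years, of which 15 contain a Feb 29 — 49×365 + 15×366 = 23375 days.
(2200 is not a leap year (divisible by 100 but not 400).)
March 2252: 31 − 1 = 30 days remain.
Then 9 full months totalling 275 days.
January 1–18, 2253: 18 days.
Residual: 323 days.
Total: 23698 days.
23698 mod 7 = 3, so 3 days after Saturday is Tuesday.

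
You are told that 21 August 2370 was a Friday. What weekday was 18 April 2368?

Thursday

Count forward from the earlier date (April 18, 2368) to the later (August 21, 2370):
April 18, 2368 → April 18, 2369: 365 days.
April 18, 2369 → April 18, 2370: 365 days.
April 2370: 30 − 18 = 12 days remain.
Then May (31), June (30), July (31): 31 + 30 + 31 = 92 days.
August 1–21, 2370: 21 days.
Residual: 125 days.
Total: 855 days.
855 mod 7 = 1, so 1 day before Friday is Thursday.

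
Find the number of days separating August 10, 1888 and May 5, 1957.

25104

Day-of-year of August 10, 1888: 223.
Day-of-year of May 5, 1957: 125.
1888 has 366 days, so 366 − 223 = 143 days remain in 1888.
Full years 1889–1956: 52 common + 16 leap = 52×365 + 16×366 = 24836 days.
Total: 143 + 24836 + 125 = 25104 days.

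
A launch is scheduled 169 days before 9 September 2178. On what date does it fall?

24 March 2178

Count 169 days before September 9, 2178:
March 2178: 31 − 24 = 7 days remain.
Then April (30), May (31), June (30), July (31), August (31): 30 + 31 + 30 + 31 + 31 = 153 days.
September 1–9, 2178: 9 days.
Total: 7 + 153 + 9 = 169 days.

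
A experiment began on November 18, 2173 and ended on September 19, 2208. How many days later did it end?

From November 18, 2173 to November 18, 2207: 34 years, of which 7 contain a Feb 29 — 27×365 + 7×366 = 12417 days.
(2200 is not a leap year (divisible by 100 but not 400).)
November 2207: 30 − 18 = 12 days remain.
Then 9 full months totalling 275 days.
September 1–19, 2208: 19 days.
Residual: 306 days.
Total: 12723 days.

12723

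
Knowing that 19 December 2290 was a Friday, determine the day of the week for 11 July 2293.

December 19, 2290 → December 19, 2291: 365 days.
December 19, 2291 → December 19, 2292: 366 days (2292 is a leap year).
December 2292: 31 − 19 = 12 days remain.
Then January (31), February 2293 (28), March (31), April (30), May (31), June (30): 31 + 28 + 31 + 30 + 31 + 30 = 181 days.
July 1–11, 2293: 11 days.
Residual: 204 days.
Total: 935 days.
935 mod 7 = 4, so 4 days after Friday is Tuesday.

Tuesday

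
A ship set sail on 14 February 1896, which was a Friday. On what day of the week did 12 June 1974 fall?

Wednesday

From February 14, 1896 to February 14, 1974: 78 years, of which 19 contain a Feb 29 — 59×365 + 19×366 = 28489 days.
(1900 is not a leap year (divisible by 100 but not 400).)
February 1974: 28 − 14 = 14 days remain (1974 is not a leap year, so February has 28 days).
Then March (31), April (30), May (31): 31 + 30 + 31 = 92 days.
June 1–12, 1974: 12 days.
Residual: 118 days.
Total: 28607 days.
28607 mod 7 = 5, so 5 days after Friday is Wednesday.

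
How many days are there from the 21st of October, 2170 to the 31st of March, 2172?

October 2170: 31 − 21 = 10 days remain.
Then 16 full months totalling 486 days.
March 1–31, 2172: 31 days.
Total: 10 + 486 + 31 = 527 days.

527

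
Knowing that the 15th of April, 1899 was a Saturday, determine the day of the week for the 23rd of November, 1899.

Thursday

April 1899: 30 − 15 = 15 days remain.
Then May (31), June (30), July (31), August (31), September (30), October (31): 31 + 30 + 31 + 31 + 30 + 31 = 184 days.
November 1–23, 1899: 23 days.
Total: 15 + 184 + 23 = 222 days.
222 mod 7 = 5, so 5 days after Saturday is Thursday.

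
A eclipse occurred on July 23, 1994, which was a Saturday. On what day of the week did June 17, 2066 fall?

Thursday

Day-of-year of July 23, 1994: 204.
Day-of-year of June 17, 2066: 168.
1994 has 365 days, so 365 − 204 = 161 days remain in 1994.
Full years 1995–2065: 53 common + 18 leap = 53×365 + 18×366 = 25933 days.
Total: 161 + 25933 + 168 = 26262 days.
26262 mod 7 = 5, so 5 days after Saturday is Thursday.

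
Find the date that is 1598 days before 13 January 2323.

29 August 2318

Count 1598 days before January 13, 2323:
Day-of-year of August 29, 2318: 241.
Day-of-year of January 13, 2323: 13.
2318 has 365 days, so 365 − 241 = 124 days remain in 2318.
Full years: 2319: 365; 2320: 366; 2321: 365; 2322: 365. Sum = 1461.
Total: 124 + 1461 + 13 = 1598 days.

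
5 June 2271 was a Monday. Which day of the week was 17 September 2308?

From June 5, 2271 to June 5, 2308: 37 years, of which 9 contain a Feb 29 — 28×365 + 9×366 = 13514 days.
(2300 is not a leap year (divisible by 100 but not 400).)
June 2308: 30 − 5 = 25 days remain.
Then July (31), August (31): 31 + 31 = 62 days.
September 1–17, 2308: 17 days.
Residual: 104 days.
Total: 13618 days.
13618 mod 7 = 3, so 3 days after Monday is Thursday.

Thursday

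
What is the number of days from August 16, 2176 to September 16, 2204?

Day-of-year of August 16, 2176: 229.
Day-of-year of September 16, 2204: 260.
2176 has 366 days, so 366 − 229 = 137 days remain in 2176.
Full years 2177–2203: 22 common + 5 leap = 22×365 + 5×366 = 9860 days.
Total: 137 + 9860 + 260 = 10257 days.

10257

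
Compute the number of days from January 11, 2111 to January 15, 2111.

4

Within January 2111: 15 − 11 = 4 days.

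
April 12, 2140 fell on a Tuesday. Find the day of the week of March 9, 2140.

Wednesday

Count forward from the earlier date (March 9, 2140) to the later (April 12, 2140):
March 2140: 31 − 9 = 22 days remain.
April 1–12, 2140: 12 days.
Total: 22 + 12 = 34 days.
34 mod 7 = 6, so 6 days before Tuesday is Wednesday.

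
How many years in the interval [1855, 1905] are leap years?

Years divisible by 4: 1856, 1860, …, 1904 — 13 in all.
Of these, 1900 is divisible by 100 but not 400, so not leap.
Leap years: 13 − 1 = 12.

12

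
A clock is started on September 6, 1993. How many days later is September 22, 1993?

Within September 1993: 22 − 6 = 16 days.

16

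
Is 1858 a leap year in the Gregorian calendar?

1858 is not a leap year.

No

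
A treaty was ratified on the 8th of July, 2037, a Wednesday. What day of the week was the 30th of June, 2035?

Saturday

Count forward from the earlier date (June 30, 2035) to the later (July 8, 2037):
June 2035: 30 − 30 = 0 days remain.
Then 24 full months totalling 731 days.
July 1–8, 2037: 8 days.
Total: 0 + 731 + 8 = 739 days.
739 mod 7 = 4, so 4 days before Wednesday is Saturday.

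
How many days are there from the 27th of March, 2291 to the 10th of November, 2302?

From March 27, 2291 to March 27, 2302: 11 years, of which 2 contain a Feb 29 — 9×365 + 2×366 = 4017 days.
(2300 is not a leap year (divisible by 100 but not 400).)
March 2302: 31 − 27 = 4 days remain.
Then April (30), May (31), June (30), July (31), August (31), September (30), October (31): 30 + 31 + 30 + 31 + 31 + 30 + 31 = 214 days.
November 1–10, 2302: 10 days.
Residual: 228 days.
Total: 4245 days.

4245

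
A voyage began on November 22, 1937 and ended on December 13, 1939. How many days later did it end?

November 22, 1937 → November 22, 1938: 365 days.
November 22, 1938 → November 22, 1939: 365 days.
November 1939: 30 − 22 = 8 days remain.
December 1–13, 1939: 13 days.
Residual: 21 days.
Total: 751 days.

751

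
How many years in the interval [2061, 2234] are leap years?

41

Years divisible by 4: 2064, 2068, …, 2232 — 43 in all.
Of these, 2100, 2200 are divisible by 100 but not 400, so not leap.
Leap years: 43 − 2 = 41.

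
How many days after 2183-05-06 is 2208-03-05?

9069

From May 6, 2183 to May 6, 2207: 24 years, of which 5 contain a Feb 29 — 19×365 + 5×366 = 8765 days.
(2200 is not a leap year (divisible by 100 but not 400).)
May 2207: 31 − 6 = 25 days remain.
Then 9 full months totalling 274 days.
March 1–5, 2208: 5 days.
Residual: 304 days.
Total: 9069 days.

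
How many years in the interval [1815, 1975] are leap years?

Years divisible by 4: 1816, 1820, …, 1972 — 40 in all.
Of these, 1900 is divisible by 100 but not 400, so not leap.
Leap years: 40 − 1 = 39.

39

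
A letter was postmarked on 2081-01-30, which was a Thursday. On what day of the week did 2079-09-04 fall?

Count forward from the earlier date (September 4, 2079) to the later (January 30, 2081):
September 4, 2079 → September 4, 2080: 366 days (2080 is a leap year).
September 2080: 30 − 4 = 26 days remain.
Then October (31), November (30), December (31): 31 + 30 + 31 = 92 days.
January 1–30, 2081: 30 days.
Residual: 148 days.
Total: 514 days.
514 mod 7 = 3, so 3 days before Thursday is Monday.

Monday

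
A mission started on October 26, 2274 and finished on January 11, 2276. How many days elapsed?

442

Day-of-year of October 26, 2274: 299.
Day-of-year of January 11, 2276: 11.
2274 has 365 days, so 365 − 299 = 66 days remain in 2274.
Full years: 2275: 365. Sum = 365.
Total: 66 + 365 + 11 = 442 days.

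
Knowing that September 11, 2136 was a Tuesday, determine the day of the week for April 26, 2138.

September 2136: 30 − 11 = 19 days remain.
Then 18 full months totalling 547 days.
April 1–26, 2138: 26 days.
Total: 19 + 547 + 26 = 592 days.
592 mod 7 = 4, so 4 days after Tuesday is Saturday.

Saturday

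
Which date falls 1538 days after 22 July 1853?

7 October 1857

Count 1538 days after July 22, 1853:
Day-of-year of July 22, 1853: 203.
Day-of-year of October 7, 1857: 280.
1853 has 365 days, so 365 − 203 = 162 days remain in 1853.
Full years: 1854: 365; 1855: 365; 1856: 366. Sum = 1096.
Total: 162 + 1096 + 280 = 1538 days.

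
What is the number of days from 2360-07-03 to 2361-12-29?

July 2360: 31 − 3 = 28 days remain.
Then 16 full months totalling 487 days.
December 1–29, 2361: 29 days.
Total: 28 + 487 + 29 = 544 days.

544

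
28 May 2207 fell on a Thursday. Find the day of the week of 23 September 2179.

Thursday

Count forward from the earlier date (September 23, 2179) to the later (May 28, 2207):
Day-of-year of September 23, 2179: 266.
Day-of-year of May 28, 2207: 148.
2179 has 365 days, so 365 − 266 = 99 days remain in 2179.
Full years 2180–2206: 21 common + 6 leap = 21×365 + 6×366 = 9861 days.
Total: 99 + 9861 + 148 = 10108 days.
10108 is a multiple of 7, so 23 September 2179 falls on the same weekday: Thursday.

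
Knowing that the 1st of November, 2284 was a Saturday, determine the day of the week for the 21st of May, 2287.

Saturday

Day-of-year of November 1, 2284: 306.
Day-of-year of May 21, 2287: 141.
2284 has 366 days, so 366 − 306 = 60 days remain in 2284.
Full years: 2285: 365; 2286: 365. Sum = 730.
Total: 60 + 730 + 141 = 931 days.
931 is a multiple of 7, so the 21st of May, 2287 falls on the same weekday: Saturday.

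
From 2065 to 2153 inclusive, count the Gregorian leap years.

Years divisible by 4: 2068, 2072, …, 2152 — 22 in all.
Of these, 2100 is divisible by 100 but not 400, so not leap.
Leap years: 22 − 1 = 21.

21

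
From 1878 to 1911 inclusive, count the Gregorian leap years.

7

Years divisible by 4 in [1878, 1911]: 1880, 1884, 1888, 1892, 1896, 1900, 1904, 1908.
Of these, 1900 is divisible by 100 but not 400, so not leap.
Leap years: 8 − 1 = 7.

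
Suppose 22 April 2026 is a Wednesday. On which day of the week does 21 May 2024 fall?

Tuesday

Count forward from the earlier date (May 21, 2024) to the later (April 22, 2026):
May 2024: 31 − 21 = 10 days remain.
Then 22 full months totalling 669 days.
April 1–22, 2026: 22 days.
Total: 10 + 669 + 22 = 701 days.
701 mod 7 = 1, so 1 day before Wednesday is Tuesday.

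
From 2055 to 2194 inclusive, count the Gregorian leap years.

Years divisible by 4: 2056, 2060, …, 2192 — 35 in all.
Of these, 2100 is divisible by 100 but not 400, so not leap.
Leap years: 35 − 1 = 34.

34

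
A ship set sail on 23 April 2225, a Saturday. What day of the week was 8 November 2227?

Thursday

Day-of-year of April 23, 2225: 113.
Day-of-year of November 8, 2227: 312.
2225 has 365 days, so 365 − 113 = 252 days remain in 2225.
Full years: 2226: 365. Sum = 365.
Total: 252 + 365 + 312 = 929 days.
929 mod 7 = 5, so 5 days after Saturday is Thursday.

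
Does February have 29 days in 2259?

No

2259 is not a leap year.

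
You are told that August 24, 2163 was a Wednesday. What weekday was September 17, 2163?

August 2163: 31 − 24 = 7 days remain.
September 1–17, 2163: 17 days.
Total: 7 + 17 = 24 days.
24 mod 7 = 3, so 3 days after Wednesday is Saturday.

Saturday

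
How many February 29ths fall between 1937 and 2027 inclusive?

22

Years divisible by 4: 1940, 1944, …, 2024 — 22 in all.
2000 is divisible by 400, so still leap.
No century exceptions apply. Count: 22.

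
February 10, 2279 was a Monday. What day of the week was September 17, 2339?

Day-of-year of February 10, 2279: 41.
Day-of-year of September 17, 2339: 260.
2279 has 365 days, so 365 − 41 = 324 days remain in 2279.
Full years 2280–2338: 45 common + 14 leap = 45×365 + 14×366 = 21549 days.
Total: 324 + 21549 + 260 = 22133 days.
22133 mod 7 = 6, so 6 days after Monday is Sunday.

Sunday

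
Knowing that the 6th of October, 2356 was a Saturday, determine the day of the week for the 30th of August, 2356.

Thursday

Count forward from the earlier date (August 30, 2356) to the later (October 6, 2356):
August 2356: 31 − 30 = 1 day remains.
Then September (30): 30 days.
October 1–6, 2356: 6 days.
Total: 1 + 30 + 6 = 37 days.
37 mod 7 = 2, so 2 days before Saturday is Thursday.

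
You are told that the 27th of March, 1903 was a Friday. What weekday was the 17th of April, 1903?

March 1903: 31 − 27 = 4 days remain.
April 1–17, 1903: 17 days.
Total: 4 + 17 = 21 days.
21 is a multiple of 7, so the 17th of April, 1903 falls on the same weekday: Friday.

Friday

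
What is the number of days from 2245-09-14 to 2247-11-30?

September 14, 2245 → September 14, 2246: 365 days.
September 14, 2246 → September 14, 2247: 365 days.
September 2247: 30 − 14 = 16 days remain.
Then October (31): 31 days.
November 1–30, 2247: 30 days.
Residual: 77 days.
Total: 807 days.

807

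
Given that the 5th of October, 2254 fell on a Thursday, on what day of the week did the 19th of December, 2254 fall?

October 2254: 31 − 5 = 26 days remain.
Then November (30): 30 days.
December 1–19, 2254: 19 days.
Total: 26 + 30 + 19 = 75 days.
75 mod 7 = 5, so 5 days after Thursday is Tuesday.

Tuesday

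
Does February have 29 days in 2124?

2124 is a leap year.

Yes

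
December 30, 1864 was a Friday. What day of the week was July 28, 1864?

Thursday

Count forward from the earlier date (July 28, 1864) to the later (December 30, 1864):
July 1864: 31 − 28 = 3 days remain.
Then August (31), September (30), October (31), November (30): 31 + 30 + 31 + 30 = 122 days.
December 1–30, 1864: 30 days.
Total: 3 + 122 + 30 = 155 days.
155 mod 7 = 1, so 1 day before Friday is Thursday.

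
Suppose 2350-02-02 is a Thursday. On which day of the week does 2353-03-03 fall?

February 2, 2350 → February 2, 2351: 365 days.
February 2, 2351 → February 2, 2352: 365 days.
February 2, 2352 → February 2, 2353: 366 days (2352 is a leap year).
February 2353: 28 − 2 = 26 days remain (2353 is not a leap year, so February has 28 days).
March 1–3, 2353: 3 days.
Residual: 29 days.
Total: 1125 days.
1125 mod 7 = 5, so 5 days after Thursday is Tuesday.

Tuesday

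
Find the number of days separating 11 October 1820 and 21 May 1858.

13736

From October 11, 1820 to October 11, 1857: 37 years, of which 9 contain a Feb 29 — 28×365 + 9×366 = 13514 days.
October 1857: 31 − 11 = 20 days remain.
Then November (30), December (31), January (31), February 1858 (28), March (31), April (30): 30 + 31 + 31 + 28 + 31 + 30 = 181 days.
May 1–21, 1858: 21 days.
Residual: 222 days.
Total: 13736 days.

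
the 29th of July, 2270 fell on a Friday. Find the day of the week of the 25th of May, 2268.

Count forward from the earlier date (May 25, 2268) to the later (July 29, 2270):
Day-of-year of May 25, 2268: 146.
Day-of-year of July 29, 2270: 210.
2268 has 366 days, so 366 − 146 = 220 days remain in 2268.
Full years: 2269: 365. Sum = 365.
Total: 220 + 365 + 210 = 795 days.
795 mod 7 = 4, so 4 days before Friday is Monday.

Monday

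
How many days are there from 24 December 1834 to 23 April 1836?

December 24, 1834 → December 24, 1835: 365 days.
December 1835: 31 − 24 = 7 days remain.
Then January (31), February 1836 (29), March (31): 31 + 29 + 31 = 91 days.
April 1–23, 1836: 23 days.
Residual: 121 days.
Total: 486 days.

486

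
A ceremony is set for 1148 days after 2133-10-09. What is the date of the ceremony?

2136-11-30

Count 1148 days after October 9, 2133:
October 9, 2133 → October 9, 2134: 365 days.
October 9, 2134 → October 9, 2135: 365 days.
October 9, 2135 → October 9, 2136: 366 days (2136 is a leap year).
October 2136: 31 − 9 = 22 days remain.
November 1–30, 2136: 30 days.
Residual: 52 days.
Total: 1148 days.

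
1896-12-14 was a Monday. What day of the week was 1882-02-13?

Monday

Count forward from the earlier date (February 13, 1882) to the later (December 14, 1896):
From February 13, 1882 to February 13, 1896: 14 years, of which 3 contain a Feb 29 — 11×365 + 3×366 = 5113 days.
February 1896: 29 − 13 = 16 days remain (1896 is a leap year, so February has 29 days).
Then 9 full months totalling 275 days.
December 1–14, 1896: 14 days.
Residual: 305 days.
Total: 5418 days.
5418 is a multiple of 7, so 1882-02-13 falls on the same weekday: Monday.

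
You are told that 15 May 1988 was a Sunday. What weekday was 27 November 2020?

Friday

Day-of-year of May 15, 1988: 136.
Day-of-year of November 27, 2020: 332.
1988 has 366 days, so 366 − 136 = 230 days remain in 1988.
Full years 1989–2019: 24 common + 7 leap = 24×365 + 7×366 = 11322 days.
Total: 230 + 11322 + 332 = 11884 days.
11884 mod 7 = 5, so 5 days after Sunday is Friday.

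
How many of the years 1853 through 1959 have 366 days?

25

Years divisible by 4: 1856, 1860, …, 1956 — 26 in all.
Of these, 1900 is divisible by 100 but not 400, so not leap.
Leap years: 26 − 1 = 25.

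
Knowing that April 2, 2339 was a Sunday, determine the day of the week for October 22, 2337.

Count forward from the earlier date (October 22, 2337) to the later (April 2, 2339):
Day-of-year of October 22, 2337: 295.
Day-of-year of April 2, 2339: 92.
2337 has 365 days, so 365 − 295 = 70 days remain in 2337.
Full years: 2338: 365. Sum = 365.
Total: 70 + 365 + 92 = 527 days.
527 mod 7 = 2, so 2 days before Sunday is Friday.

Friday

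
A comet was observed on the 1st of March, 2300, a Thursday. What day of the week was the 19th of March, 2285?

Count forward from the earlier date (March 19, 2285) to the later (March 1, 2300):
From March 19, 2285 to March 19, 2299: 14 years, of which 3 contain a Feb 29 — 11×365 + 3×366 = 5113 days.
March 2299: 31 − 19 = 12 days remain.
Then 11 full months totalling 334 days.
March 1, 2300: 1 day.
Residual: 347 days.
Total: 5460 days.
5460 is a multiple of 7, so the 19th of March, 2285 falls on the same weekday: Thursday.

Thursday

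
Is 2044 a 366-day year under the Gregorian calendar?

Yes

2044 is a leap year.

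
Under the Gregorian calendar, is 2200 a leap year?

2200 is not a leap year (divisible by 100 but not 400).

No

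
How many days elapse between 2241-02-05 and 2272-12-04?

11625

Day-of-year of February 5, 2241: 36.
Day-of-year of December 4, 2272: 339.
2241 has 365 days, so 365 − 36 = 329 days remain in 2241.
Full years 2242–2271: 23 common + 7 leap = 23×365 + 7×366 = 10957 days.
Total: 329 + 10957 + 339 = 11625 days.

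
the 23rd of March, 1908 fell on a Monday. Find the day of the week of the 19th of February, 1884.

Tuesday

Count forward from the earlier date (February 19, 1884) to the later (March 23, 1908):
From February 19, 1884 to February 19, 1908: 24 years, of which 5 contain a Feb 29 — 19×365 + 5×366 = 8765 days.
(1900 is not a leap year (divisible by 100 but not 400).)
February 1908: 29 − 19 = 10 days remain (1908 is a leap year, so February has 29 days).
March 1–23, 1908: 23 days.
Residual: 33 days.
Total: 8798 days.
8798 mod 7 = 6, so 6 days before Monday is Tuesday.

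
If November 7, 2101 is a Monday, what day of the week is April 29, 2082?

Wednesday

Count forward from the earlier date (April 29, 2082) to the later (November 7, 2101):
Day-of-year of April 29, 2082: 119.
Day-of-year of November 7, 2101: 311.
2082 has 365 days, so 365 − 119 = 246 days remain in 2082.
Full years 2083–2100: 14 common + 4 leap = 14×365 + 4×366 = 6574 days.
Total: 246 + 6574 + 311 = 7131 days.
7131 mod 7 = 5, so 5 days before Monday is Wednesday.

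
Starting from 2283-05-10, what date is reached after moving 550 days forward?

2284-11-10

Count 550 days after May 10, 2283:
May 2283: 31 − 10 = 21 days remain.
Then 17 full months totalling 519 days.
November 1–10, 2284: 10 days.
Total: 21 + 519 + 10 = 550 days.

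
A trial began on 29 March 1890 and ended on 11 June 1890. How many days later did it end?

March 1890: 31 − 29 = 2 days remain.
Then April (30), May (31): 30 + 31 = 61 days.
June 1–11, 1890: 11 days.
Total: 2 + 61 + 11 = 74 days.

74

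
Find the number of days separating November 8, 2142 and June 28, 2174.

11555

Day-of-year of November 8, 2142: 312.
Day-of-year of June 28, 2174: 179.
2142 has 365 days, so 365 − 312 = 53 days remain in 2142.
Full years 2143–2173: 23 common + 8 leap = 23×365 + 8×366 = 11323 days.
Total: 53 + 11323 + 179 = 11555 days.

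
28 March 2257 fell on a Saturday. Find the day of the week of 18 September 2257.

March 2257: 31 − 28 = 3 days remain.
Then April (30), May (31), June (30), July (31), August (31): 30 + 31 + 30 + 31 + 31 = 153 days.
September 1–18, 2257: 18 days.
Total: 3 + 153 + 18 = 174 days.
174 mod 7 = 6, so 6 days after Saturday is Friday.

Friday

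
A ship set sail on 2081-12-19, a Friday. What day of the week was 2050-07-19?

Count forward from the earlier date (July 19, 2050) to the later (December 19, 2081):
Day-of-year of July 19, 2050: 200.
Day-of-year of December 19, 2081: 353.
2050 has 365 days, so 365 − 200 = 165 days remain in 2050.
Full years 2051–2080: 22 common + 8 leap = 22×365 + 8×366 = 10958 days.
Total: 165 + 10958 + 353 = 11476 days.
11476 mod 7 = 3, so 3 days before Friday is Tuesday.

Tuesday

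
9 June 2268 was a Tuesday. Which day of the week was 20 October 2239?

Sunday

Count forward from the earlier date (October 20, 2239) to the later (June 9, 2268):
Day-of-year of October 20, 2239: 293.
Day-of-year of June 9, 2268: 161.
2239 has 365 days, so 365 − 293 = 72 days remain in 2239.
Full years 2240–2267: 21 common + 7 leap = 21×365 + 7×366 = 10227 days.
Total: 72 + 10227 + 161 = 10460 days.
10460 mod 7 = 2, so 2 days before Tuesday is Sunday.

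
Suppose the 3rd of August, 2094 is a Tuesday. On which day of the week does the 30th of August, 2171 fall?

Friday

From August 3, 2094 to August 3, 2171: 77 years, of which 18 contain a Feb 29 — 59×365 + 18×366 = 28123 days.
(2100 is not a leap year (divisible by 100 but not 400).)
Within August 2171: 30 − 3 = 27 days.
Total: 28150 days.
28150 mod 7 = 3, so 3 days after Tuesday is Friday.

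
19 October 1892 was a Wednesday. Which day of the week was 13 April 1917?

From October 19, 1892 to October 19, 1916: 24 years, of which 5 contain a Feb 29 — 19×365 + 5×366 = 8765 days.
(1900 is not a leap year (divisible by 100 but not 400).)
October 1916: 31 − 19 = 12 days remain.
Then November (30), December (31), January (31), February 1917 (28), March (31): 30 + 31 + 31 + 28 + 31 = 151 days.
April 1–13, 1917: 13 days.
Residual: 176 days.
Total: 8941 days.
8941 mod 7 = 2, so 2 days after Wednesday is Friday.

Friday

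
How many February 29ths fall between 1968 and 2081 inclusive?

Years divisible by 4: 1968, 1972, …, 2080 — 29 in all.
2000 is divisible by 400, so still leap.
No century exceptions apply. Count: 29.

29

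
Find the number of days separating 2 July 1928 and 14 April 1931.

July 2, 1928 → July 2, 1929: 365 days.
July 2, 1929 → July 2, 1930: 365 days.
July 1930: 31 − 2 = 29 days remain.
Then August (31), September (30), October (31), November (30), December (31), January (31), February 1931 (28), March (31): 31 + 30 + 31 + 30 + 31 + 31 + 28 + 31 = 243 days.
April 1–14, 1931: 14 days.
Residual: 286 days.
Total: 1016 days.

1016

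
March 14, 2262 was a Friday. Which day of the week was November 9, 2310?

Wednesday

Day-of-year of March 14, 2262: 73.
Day-of-year of November 9, 2310: 313.
2262 has 365 days, so 365 − 73 = 292 days remain in 2262.
Full years 2263–2309: 36 common + 11 leap = 36×365 + 11×366 = 17166 days.
Total: 292 + 17166 + 313 = 17771 days.
17771 mod 7 = 5, so 5 days after Friday is Wednesday.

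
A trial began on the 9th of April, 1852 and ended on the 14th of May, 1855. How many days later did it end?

1130

April 9, 1852 → April 9, 1853: 365 days.
April 9, 1853 → April 9, 1854: 365 days.
April 9, 1854 → April 9, 1855: 365 days.
April 1855: 30 − 9 = 21 days remain.
May 1–14, 1855: 14 days.
Residual: 35 days.
Total: 1130 days.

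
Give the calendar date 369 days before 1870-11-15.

1869-11-11

Count 369 days before November 15, 1870:
November 1869: 30 − 11 = 19 days remain.
Then 11 full months totalling 335 days.
November 1–15, 1870: 15 days.
Total: 19 + 335 + 15 = 369 days.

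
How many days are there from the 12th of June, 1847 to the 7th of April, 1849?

665

June 12, 1847 → June 12, 1848: 366 days (1848 is a leap year).
June 1848: 30 − 12 = 18 days remain.
Then 9 full months totalling 274 days.
April 1–7, 1849: 7 days.
Residual: 299 days.
Total: 665 days.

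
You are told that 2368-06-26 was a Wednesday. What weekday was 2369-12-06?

Day-of-year of June 26, 2368: 178.
Day-of-year of December 6, 2369: 340.
2368 has 366 days, so 366 − 178 = 188 days remain in 2368.
Total: 188 + 340 = 528 days.
528 mod 7 = 3, so 3 days after Wednesday is Saturday.

Saturday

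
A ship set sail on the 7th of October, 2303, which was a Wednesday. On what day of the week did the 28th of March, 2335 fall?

Thursday

Day-of-year of October 7, 2303: 280.
Day-of-year of March 28, 2335: 87.
2303 has 365 days, so 365 − 280 = 85 days remain in 2303.
Full years 2304–2334: 23 common + 8 leap = 23×365 + 8×366 = 11323 days.
Total: 85 + 11323 + 87 = 11495 days.
11495 mod 7 = 1, so 1 day after Wednesday is Thursday.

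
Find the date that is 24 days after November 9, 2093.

December 3, 2093

Count 24 days after November 9, 2093:
November 2093: 30 − 9 = 21 days remain.
December 1–3, 2093: 3 days.
Total: 21 + 3 = 24 days.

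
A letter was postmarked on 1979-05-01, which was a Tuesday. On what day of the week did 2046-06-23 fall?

Saturday

From May 1, 1979 to May 1, 2046: 67 years, of which 17 contain a Feb 29 — 50×365 + 17×366 = 24472 days.
(2000 is a leap year (divisible by 400).)
May 2046: 31 − 1 = 30 days remain.
June 1–23, 2046: 23 days.
Residual: 53 days.
Total: 24525 days.
24525 mod 7 = 4, so 4 days after Tuesday is Saturday.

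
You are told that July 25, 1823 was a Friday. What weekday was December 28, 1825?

July 25, 1823 → July 25, 1824: 366 days (1824 is a leap year).
July 25, 1824 → July 25, 1825: 365 days.
July 1825: 31 − 25 = 6 days remain.
Then August (31), September (30), October (31), November (30): 31 + 30 + 31 + 30 = 122 days.
December 1–28, 1825: 28 days.
Residual: 156 days.
Total: 887 days.
887 mod 7 = 5, so 5 days after Friday is Wednesday.

Wednesday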